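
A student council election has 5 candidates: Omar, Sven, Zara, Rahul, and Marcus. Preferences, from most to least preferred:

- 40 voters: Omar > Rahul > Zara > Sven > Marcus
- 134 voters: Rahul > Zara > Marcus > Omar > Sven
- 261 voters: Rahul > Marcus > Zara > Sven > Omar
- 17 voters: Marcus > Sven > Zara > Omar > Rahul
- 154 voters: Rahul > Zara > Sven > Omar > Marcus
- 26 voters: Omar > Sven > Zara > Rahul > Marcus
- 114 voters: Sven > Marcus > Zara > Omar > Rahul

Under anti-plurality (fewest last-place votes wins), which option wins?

Last-place votes: Omar 261, Sven 134, Zara 0, Rahul 131, Marcus 220.
Zara is ranked last by the fewest voters, so Zara wins.

Zara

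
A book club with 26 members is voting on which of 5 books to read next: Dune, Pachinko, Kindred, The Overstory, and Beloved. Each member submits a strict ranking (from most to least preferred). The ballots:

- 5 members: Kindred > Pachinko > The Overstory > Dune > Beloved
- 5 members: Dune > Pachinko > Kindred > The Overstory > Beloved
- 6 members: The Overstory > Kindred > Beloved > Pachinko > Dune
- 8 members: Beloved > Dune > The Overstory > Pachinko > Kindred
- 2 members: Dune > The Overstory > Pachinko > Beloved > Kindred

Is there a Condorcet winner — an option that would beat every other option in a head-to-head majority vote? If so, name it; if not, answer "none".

Checking pairwise contests:
Beloved beats Dune 14–12.
Dune beats Pachinko 15–11.
Dune beats Kindred 15–11.
Dune beats The Overstory 15–11.
Kindred beats Beloved 16–10.
Every option loses at least one head-to-head, so there is no Condorcet winner.

none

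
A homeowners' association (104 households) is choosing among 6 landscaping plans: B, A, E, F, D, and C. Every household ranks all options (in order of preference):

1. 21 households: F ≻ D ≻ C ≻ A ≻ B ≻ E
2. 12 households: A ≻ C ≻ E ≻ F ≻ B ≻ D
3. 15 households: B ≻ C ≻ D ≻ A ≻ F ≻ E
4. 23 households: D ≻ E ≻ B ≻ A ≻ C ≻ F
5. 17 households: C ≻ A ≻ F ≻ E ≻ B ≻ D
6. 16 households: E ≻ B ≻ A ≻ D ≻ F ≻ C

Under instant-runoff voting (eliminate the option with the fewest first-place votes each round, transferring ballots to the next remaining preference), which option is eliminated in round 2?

B

Round 1: B 15, A 12, E 16, F 21, D 23, C 17. Eliminate A.
Round 2: B 15, E 16, F 21, D 23, C 29. Eliminate B.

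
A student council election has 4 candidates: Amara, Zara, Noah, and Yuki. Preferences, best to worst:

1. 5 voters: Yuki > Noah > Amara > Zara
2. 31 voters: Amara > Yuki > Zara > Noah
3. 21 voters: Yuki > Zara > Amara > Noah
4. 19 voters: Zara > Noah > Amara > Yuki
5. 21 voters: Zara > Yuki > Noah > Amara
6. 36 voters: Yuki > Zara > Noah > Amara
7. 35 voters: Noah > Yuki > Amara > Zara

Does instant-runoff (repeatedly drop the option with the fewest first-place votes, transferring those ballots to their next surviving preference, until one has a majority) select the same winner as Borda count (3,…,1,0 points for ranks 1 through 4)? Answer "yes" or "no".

Instant-runoff — R1 Amara 31, Zara 40, Noah 35, Yuki 62 (Amara out); R2 Zara 40, Noah 35, Yuki 93 (Yuki winner). Winner: Yuki.
Borda — scores: Amara 173, Zara 265, Noah 210, Yuki 360. Winner: Yuki.
The two methods agree.

yes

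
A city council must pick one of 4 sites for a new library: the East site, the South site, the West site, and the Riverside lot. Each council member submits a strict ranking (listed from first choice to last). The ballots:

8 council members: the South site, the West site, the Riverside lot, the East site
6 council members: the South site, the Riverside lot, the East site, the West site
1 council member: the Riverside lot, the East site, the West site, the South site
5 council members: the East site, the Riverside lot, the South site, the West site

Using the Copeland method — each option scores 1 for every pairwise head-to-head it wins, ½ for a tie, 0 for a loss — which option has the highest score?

the East site: beats the West site; loses to the South site and the Riverside lot → score 1.
the South site: beats the East site, the West site, and the Riverside lot → score 3.
the West site: loses to the East site, the South site, and the Riverside lot → score 0.
the Riverside lot: beats the East site and the West site; loses to the South site → score 2.
the South site has the best pairwise record.

the South site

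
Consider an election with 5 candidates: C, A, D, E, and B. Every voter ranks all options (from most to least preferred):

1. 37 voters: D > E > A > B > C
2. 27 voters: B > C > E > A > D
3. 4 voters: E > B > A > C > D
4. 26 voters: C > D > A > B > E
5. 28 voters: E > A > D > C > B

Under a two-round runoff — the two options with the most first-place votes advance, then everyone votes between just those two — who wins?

D

Round 1 first-place votes: C 26, A 0, D 37, E 32, B 27.
D and E advance.
Runoff: D is preferred to E by 63 voters; E by 59.
D wins the runoff.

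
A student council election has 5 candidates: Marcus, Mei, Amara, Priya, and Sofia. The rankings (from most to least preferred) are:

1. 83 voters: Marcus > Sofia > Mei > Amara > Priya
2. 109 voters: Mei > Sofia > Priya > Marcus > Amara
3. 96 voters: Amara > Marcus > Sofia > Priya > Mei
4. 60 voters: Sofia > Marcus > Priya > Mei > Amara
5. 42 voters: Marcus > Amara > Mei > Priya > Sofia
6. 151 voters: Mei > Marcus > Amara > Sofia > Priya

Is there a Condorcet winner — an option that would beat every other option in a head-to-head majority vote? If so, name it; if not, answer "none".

Marcus

Marcus vs Mei: 281–260 for Marcus.
Marcus vs Amara: 445–96 for Marcus.
Marcus vs Priya: 432–109 for Marcus.
Marcus vs Sofia: 372–169 for Marcus.
Marcus beats every other option head-to-head.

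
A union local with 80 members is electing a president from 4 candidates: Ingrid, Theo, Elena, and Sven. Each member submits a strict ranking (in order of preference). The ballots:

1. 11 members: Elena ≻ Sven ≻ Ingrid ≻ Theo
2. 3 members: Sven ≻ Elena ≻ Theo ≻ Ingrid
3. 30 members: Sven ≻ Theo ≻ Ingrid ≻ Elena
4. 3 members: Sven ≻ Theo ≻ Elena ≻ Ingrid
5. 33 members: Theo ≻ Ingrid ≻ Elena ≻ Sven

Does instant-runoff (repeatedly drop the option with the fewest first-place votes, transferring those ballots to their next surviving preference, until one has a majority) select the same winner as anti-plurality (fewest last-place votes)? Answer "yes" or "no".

no

Instant-runoff — R1 Ingrid 0, Theo 33, Elena 11, Sven 36 (Ingrid out); R2 Theo 33, Elena 11, Sven 36 (Elena out); R3 Theo 33, Sven 47 (Sven winner). Winner: Sven.
Anti-plurality — last-place votes: Ingrid 6, Theo 11, Elena 30, Sven 33. Winner: Ingrid.
The two methods disagree.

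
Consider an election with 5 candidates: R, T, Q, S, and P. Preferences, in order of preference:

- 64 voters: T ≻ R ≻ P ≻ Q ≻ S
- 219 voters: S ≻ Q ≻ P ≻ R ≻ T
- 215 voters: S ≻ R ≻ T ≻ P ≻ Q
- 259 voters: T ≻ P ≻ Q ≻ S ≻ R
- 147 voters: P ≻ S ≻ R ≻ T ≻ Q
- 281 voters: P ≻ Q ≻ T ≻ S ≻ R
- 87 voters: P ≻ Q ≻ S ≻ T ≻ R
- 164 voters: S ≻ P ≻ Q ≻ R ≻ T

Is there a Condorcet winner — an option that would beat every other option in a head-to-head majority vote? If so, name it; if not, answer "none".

P

P vs R: 1157–279 for P.
P vs T: 898–538 for P.
P vs Q: 1217–219 for P.
P vs S: 838–598 for P.
P beats every other option head-to-head.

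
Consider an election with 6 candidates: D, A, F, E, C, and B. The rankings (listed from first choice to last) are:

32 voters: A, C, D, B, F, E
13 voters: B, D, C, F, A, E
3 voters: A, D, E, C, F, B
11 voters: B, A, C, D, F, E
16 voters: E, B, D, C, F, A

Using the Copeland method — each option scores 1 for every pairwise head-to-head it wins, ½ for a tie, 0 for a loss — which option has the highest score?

D: beats F and E; loses to A, C, and B → score 2.
A: beats D, F, E, and C; loses to B → score 4.
F: beats E; loses to D, A, C, and B → score 1.
E: loses to D, A, F, C, and B → score 0.
C: beats D, F, and E; loses to A and B → score 3.
B: beats D, A, F, E, and C → score 5.
B has the best pairwise record.

B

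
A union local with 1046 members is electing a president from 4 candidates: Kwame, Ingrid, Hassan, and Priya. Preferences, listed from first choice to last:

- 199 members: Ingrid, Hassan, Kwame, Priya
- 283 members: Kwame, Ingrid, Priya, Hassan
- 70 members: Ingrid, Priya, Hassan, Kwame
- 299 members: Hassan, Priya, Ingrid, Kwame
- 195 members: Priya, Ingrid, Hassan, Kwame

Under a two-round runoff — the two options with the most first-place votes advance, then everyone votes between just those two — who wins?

Hassan

Round 1 first-place votes: Kwame 283, Ingrid 269, Hassan 299, Priya 195.
Hassan and Kwame advance.
Runoff: Hassan is preferred to Kwame by 763 voters; Kwame by 283.
Hassan wins the runoff.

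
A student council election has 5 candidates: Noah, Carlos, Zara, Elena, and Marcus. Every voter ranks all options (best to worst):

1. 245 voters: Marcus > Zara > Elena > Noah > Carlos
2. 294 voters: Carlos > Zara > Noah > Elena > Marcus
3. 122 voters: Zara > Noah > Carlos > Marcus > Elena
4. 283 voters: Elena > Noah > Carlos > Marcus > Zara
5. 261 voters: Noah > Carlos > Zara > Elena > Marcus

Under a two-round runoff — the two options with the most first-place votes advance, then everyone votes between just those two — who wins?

Round 1 first-place votes: Noah 261, Carlos 294, Zara 122, Elena 283, Marcus 245.
Carlos and Elena advance.
Runoff: Carlos is preferred to Elena by 677 voters; Elena by 528.
Carlos wins the runoff.

Carlos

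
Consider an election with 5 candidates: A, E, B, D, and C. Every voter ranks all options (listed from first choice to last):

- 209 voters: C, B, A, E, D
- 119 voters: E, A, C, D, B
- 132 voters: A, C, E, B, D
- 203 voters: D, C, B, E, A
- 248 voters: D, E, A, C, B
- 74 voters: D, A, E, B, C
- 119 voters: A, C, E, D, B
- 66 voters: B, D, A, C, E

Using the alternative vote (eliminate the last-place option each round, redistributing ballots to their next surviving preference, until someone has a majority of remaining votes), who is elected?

D

Round 1: A 251, E 119, B 66, D 525, C 209. Eliminate B.
Round 2: A 251, E 119, D 591, C 209. D has a majority.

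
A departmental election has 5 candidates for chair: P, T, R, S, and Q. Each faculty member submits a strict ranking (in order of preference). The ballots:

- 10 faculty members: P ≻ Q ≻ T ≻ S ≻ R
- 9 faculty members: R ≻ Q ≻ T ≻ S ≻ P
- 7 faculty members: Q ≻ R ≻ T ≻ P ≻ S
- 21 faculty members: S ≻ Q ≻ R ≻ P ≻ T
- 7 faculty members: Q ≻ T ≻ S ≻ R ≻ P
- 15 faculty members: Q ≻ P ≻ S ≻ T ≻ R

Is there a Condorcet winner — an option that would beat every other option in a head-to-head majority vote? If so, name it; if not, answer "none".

Q vs P: 59–10 for Q.
Q vs T: 69–0 for Q.
Q vs R: 60–9 for Q.
Q vs S: 48–21 for Q.
Q beats every other option head-to-head.

Q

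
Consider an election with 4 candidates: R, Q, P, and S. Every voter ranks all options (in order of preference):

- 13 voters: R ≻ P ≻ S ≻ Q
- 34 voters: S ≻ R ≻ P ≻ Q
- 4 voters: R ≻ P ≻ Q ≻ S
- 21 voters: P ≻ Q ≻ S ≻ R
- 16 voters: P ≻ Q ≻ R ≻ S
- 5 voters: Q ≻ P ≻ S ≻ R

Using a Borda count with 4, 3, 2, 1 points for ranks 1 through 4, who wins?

R: 13·4 + 34·3 + 4·4 + 21·1 + 16·2 + 5·1 = 228
Q: 13·1 + 34·1 + 4·2 + 21·3 + 16·3 + 5·4 = 186
P: 13·3 + 34·2 + 4·3 + 21·4 + 16·4 + 5·3 = 282
S: 13·2 + 34·4 + 4·1 + 21·2 + 16·1 + 5·2 = 234
P has the highest Borda score (282).

P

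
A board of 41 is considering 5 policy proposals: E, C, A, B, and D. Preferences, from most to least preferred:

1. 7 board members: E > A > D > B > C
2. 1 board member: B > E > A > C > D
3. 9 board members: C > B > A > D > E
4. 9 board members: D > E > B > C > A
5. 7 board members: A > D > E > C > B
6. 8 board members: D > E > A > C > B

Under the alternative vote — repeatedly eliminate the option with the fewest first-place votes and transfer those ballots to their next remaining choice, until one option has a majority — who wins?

Round 1: E 7, C 9, A 7, B 1, D 17. Eliminate B.
Round 2: E 8, C 9, A 7, D 17. Eliminate A.
Round 3: E 8, C 9, D 24. D has a majority.

D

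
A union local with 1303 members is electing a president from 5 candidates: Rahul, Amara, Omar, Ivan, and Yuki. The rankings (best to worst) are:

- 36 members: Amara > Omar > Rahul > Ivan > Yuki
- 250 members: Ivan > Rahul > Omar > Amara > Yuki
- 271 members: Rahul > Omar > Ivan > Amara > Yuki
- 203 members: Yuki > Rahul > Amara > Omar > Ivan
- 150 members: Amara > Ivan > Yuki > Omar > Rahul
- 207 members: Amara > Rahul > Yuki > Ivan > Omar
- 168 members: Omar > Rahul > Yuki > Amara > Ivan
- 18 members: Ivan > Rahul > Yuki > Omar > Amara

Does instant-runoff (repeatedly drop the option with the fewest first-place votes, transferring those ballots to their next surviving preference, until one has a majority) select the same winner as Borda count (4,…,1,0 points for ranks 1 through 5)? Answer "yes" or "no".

Instant-runoff — R1 Rahul 271, Amara 393, Omar 168, Ivan 268, Yuki 203 (Omar out); R2 Rahul 439, Amara 393, Ivan 268, Yuki 203 (Yuki out); R3 Rahul 642, Amara 393, Ivan 268 (Ivan out); R4 Rahul 910, Amara 393 (Rahul winner). Winner: Rahul.
Borda — scores: Rahul 3694, Amara 2667, Omar 2464, Ivan 2307, Yuki 1898. Winner: Rahul.
The two methods agree.

yes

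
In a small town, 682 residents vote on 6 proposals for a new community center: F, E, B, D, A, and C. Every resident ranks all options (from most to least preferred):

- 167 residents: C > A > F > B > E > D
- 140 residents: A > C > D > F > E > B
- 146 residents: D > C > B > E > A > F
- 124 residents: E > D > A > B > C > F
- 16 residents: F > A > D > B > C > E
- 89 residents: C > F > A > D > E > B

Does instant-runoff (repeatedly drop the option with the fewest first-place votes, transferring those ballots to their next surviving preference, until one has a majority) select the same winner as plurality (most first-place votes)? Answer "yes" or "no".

Instant-runoff — R1 F 16, E 124, B 0, D 146, A 140, C 256 (B out); R2 F 16, E 124, D 146, A 140, C 256 (F out); R3 E 124, D 146, A 156, C 256 (E out); R4 D 270, A 156, C 256 (A out); R5 D 286, C 396 (C winner). Winner: C.
Plurality — first-place votes: F 16, E 124, B 0, D 146, A 140, C 256. Winner: C.
The two methods agree.

yes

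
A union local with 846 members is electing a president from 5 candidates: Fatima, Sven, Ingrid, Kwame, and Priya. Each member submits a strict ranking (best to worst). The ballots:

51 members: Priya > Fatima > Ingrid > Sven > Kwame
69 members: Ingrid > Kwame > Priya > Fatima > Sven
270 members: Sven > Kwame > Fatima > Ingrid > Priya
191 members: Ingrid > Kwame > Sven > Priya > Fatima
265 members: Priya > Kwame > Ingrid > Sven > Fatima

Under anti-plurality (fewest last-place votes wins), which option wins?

Ingrid

Last-place votes: Fatima 456, Sven 69, Ingrid 0, Kwame 51, Priya 270.
Ingrid is ranked last by the fewest voters, so Ingrid wins.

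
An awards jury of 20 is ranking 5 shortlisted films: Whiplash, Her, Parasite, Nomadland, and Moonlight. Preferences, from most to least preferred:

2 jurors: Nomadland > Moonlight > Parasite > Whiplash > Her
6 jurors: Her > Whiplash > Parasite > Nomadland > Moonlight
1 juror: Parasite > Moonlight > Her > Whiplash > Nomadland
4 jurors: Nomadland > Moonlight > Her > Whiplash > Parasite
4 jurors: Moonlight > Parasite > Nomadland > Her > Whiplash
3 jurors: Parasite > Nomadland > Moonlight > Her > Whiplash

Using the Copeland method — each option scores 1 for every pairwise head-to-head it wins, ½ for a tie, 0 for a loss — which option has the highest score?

Nomadland

Whiplash: ties Parasite; loses to Her, Nomadland, and Moonlight → score 0.5.
Her: beats Whiplash; ties Parasite; loses to Nomadland and Moonlight → score 1.5.
Parasite: beats Nomadland; ties Whiplash, Her, and Moonlight → score 2.5.
Nomadland: beats Whiplash, Her, and Moonlight; loses to Parasite → score 3.
Moonlight: beats Whiplash and Her; ties Parasite; loses to Nomadland → score 2.5.
Nomadland has the best pairwise record.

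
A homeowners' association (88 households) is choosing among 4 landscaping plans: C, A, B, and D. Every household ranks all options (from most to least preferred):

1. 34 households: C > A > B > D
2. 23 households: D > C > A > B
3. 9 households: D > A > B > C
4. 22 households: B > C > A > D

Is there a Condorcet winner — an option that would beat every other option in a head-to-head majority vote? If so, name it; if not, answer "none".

C vs A: 79–9 for C.
C vs B: 57–31 for C.
C vs D: 56–32 for C.
C beats every other option head-to-head.

C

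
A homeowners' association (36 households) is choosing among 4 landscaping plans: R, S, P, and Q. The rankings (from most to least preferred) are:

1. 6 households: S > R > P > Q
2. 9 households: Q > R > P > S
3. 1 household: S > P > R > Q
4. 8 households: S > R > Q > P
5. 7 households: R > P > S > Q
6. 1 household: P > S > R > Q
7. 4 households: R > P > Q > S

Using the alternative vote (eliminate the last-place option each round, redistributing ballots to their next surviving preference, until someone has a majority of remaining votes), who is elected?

Round 1: R 11, S 15, P 1, Q 9. Eliminate P.
Round 2: R 11, S 16, Q 9. Eliminate Q.
Round 3: R 20, S 16. R has a majority.

R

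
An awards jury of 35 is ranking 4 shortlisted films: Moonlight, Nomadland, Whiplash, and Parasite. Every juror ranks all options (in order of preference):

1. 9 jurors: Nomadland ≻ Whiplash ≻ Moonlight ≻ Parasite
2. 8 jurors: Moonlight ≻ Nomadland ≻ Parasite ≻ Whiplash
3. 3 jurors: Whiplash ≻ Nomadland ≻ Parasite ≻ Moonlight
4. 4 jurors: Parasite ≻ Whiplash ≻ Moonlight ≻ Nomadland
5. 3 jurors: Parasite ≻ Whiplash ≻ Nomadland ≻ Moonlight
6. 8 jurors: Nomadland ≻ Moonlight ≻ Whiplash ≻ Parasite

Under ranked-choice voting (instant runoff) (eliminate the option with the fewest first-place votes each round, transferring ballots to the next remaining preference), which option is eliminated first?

Whiplash

Round 1: Moonlight 8, Nomadland 17, Whiplash 3, Parasite 7. Eliminate Whiplash.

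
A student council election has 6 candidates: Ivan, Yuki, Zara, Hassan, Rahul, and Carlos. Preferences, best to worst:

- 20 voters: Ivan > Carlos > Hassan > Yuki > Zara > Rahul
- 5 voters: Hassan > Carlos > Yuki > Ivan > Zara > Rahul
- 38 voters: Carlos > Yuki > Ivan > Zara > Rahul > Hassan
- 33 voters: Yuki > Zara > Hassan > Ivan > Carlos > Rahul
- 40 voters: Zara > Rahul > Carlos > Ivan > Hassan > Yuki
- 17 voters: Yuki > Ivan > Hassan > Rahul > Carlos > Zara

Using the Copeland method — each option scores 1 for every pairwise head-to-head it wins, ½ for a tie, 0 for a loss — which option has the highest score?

Carlos

Ivan: beats Zara, Hassan, and Rahul; loses to Yuki and Carlos → score 3.
Yuki: beats Ivan, Zara, Hassan, and Rahul; loses to Carlos → score 4.
Zara: beats Hassan and Rahul; loses to Ivan, Yuki, and Carlos → score 2.
Hassan: loses to Ivan, Yuki, Zara, Rahul, and Carlos → score 0.
Rahul: beats Hassan; loses to Ivan, Yuki, Zara, and Carlos → score 1.
Carlos: beats Ivan, Yuki, Zara, Hassan, and Rahul → score 5.
Carlos has the best pairwise record.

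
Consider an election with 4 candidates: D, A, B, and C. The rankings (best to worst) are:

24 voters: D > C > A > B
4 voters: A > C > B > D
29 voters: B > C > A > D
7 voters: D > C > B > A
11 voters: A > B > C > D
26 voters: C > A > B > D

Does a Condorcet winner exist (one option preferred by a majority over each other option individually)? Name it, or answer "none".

C

C vs D: 70–31 for C.
C vs A: 86–15 for C.
C vs B: 61–40 for C.
C beats every other option head-to-head.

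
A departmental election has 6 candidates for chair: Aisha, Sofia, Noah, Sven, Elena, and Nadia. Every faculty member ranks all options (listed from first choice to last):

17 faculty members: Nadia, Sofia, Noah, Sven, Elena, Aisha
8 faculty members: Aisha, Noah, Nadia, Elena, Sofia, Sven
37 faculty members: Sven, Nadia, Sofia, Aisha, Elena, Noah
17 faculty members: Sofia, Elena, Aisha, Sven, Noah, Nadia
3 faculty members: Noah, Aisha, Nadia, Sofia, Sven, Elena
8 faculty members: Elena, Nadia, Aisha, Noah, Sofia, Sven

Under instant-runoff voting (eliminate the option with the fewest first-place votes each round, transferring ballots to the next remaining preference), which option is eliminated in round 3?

Round 1: Aisha 8, Sofia 17, Noah 3, Sven 37, Elena 8, Nadia 17. Eliminate Noah.
Round 2: Aisha 11, Sofia 17, Sven 37, Elena 8, Nadia 17. Eliminate Elena.
Round 3: Aisha 11, Sofia 17, Sven 37, Nadia 25. Eliminate Aisha.

Aisha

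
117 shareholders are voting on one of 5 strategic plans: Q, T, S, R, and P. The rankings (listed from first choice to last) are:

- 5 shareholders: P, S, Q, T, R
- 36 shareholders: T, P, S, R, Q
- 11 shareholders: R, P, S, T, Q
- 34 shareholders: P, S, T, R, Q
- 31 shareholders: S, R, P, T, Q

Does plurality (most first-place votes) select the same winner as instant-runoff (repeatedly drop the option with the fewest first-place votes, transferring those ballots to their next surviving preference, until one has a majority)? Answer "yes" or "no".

yes

Plurality — first-place votes: Q 0, T 36, S 31, R 11, P 39. Winner: P.
Instant-runoff — R1 Q 0, T 36, S 31, R 11, P 39 (Q out); R2 T 36, S 31, R 11, P 39 (R out); R3 T 36, S 31, P 50 (S out); R4 T 36, P 81 (P winner). Winner: P.
The two methods agree.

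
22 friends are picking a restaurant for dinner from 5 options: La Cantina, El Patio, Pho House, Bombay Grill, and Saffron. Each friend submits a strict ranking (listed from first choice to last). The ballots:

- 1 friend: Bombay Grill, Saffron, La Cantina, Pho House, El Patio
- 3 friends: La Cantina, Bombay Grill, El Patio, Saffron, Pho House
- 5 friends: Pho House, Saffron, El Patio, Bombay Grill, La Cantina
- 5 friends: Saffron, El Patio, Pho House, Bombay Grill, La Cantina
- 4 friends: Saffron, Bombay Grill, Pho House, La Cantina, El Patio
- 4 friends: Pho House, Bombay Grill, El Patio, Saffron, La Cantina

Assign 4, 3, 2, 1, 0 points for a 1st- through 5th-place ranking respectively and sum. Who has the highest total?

Saffron

La Cantina: 1·2 + 3·4 + 5·0 + 5·0 + 4·1 + 4·0 = 18
El Patio: 1·0 + 3·2 + 5·2 + 5·3 + 4·0 + 4·2 = 39
Pho House: 1·1 + 3·0 + 5·4 + 5·2 + 4·2 + 4·4 = 55
Bombay Grill: 1·4 + 3·3 + 5·1 + 5·1 + 4·3 + 4·3 = 47
Saffron: 1·3 + 3·1 + 5·3 + 5·4 + 4·4 + 4·1 = 61
Saffron has the highest Borda score (61).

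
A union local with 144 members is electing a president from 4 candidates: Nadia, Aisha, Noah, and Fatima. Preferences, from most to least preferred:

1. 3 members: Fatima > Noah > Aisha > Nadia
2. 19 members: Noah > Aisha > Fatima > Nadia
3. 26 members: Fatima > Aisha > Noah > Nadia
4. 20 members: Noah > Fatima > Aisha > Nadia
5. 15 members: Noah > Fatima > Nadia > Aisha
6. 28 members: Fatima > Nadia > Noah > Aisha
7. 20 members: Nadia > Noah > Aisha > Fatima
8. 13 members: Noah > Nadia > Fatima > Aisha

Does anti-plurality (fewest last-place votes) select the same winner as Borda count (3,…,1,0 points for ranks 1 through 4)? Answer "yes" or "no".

yes

Anti-plurality — last-place votes: Nadia 68, Aisha 56, Noah 0, Fatima 20. Winner: Noah.
Borda — scores: Nadia 157, Aisha 133, Noah 301, Fatima 273. Winner: Noah.
The two methods agree.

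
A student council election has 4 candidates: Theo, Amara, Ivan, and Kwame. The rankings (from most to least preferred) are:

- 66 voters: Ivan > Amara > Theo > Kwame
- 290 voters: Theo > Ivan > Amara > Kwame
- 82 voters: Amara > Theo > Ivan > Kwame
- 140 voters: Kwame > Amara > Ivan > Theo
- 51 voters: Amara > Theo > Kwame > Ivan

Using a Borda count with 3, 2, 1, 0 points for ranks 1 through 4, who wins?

Theo: 66·1 + 290·3 + 82·2 + 140·0 + 51·2 = 1202
Amara: 66·2 + 290·1 + 82·3 + 140·2 + 51·3 = 1101
Ivan: 66·3 + 290·2 + 82·1 + 140·1 + 51·0 = 1000
Kwame: 66·0 + 290·0 + 82·0 + 140·3 + 51·1 = 471
Theo has the highest Borda score (1202).

Theo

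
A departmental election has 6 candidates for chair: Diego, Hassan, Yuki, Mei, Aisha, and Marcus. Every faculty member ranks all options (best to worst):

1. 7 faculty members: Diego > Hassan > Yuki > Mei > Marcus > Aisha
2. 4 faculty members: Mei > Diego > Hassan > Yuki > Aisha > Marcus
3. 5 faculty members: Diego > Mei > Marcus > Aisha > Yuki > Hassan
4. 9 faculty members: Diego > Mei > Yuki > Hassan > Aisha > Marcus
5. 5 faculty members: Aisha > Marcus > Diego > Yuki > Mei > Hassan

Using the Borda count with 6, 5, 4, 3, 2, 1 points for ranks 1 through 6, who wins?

Diego

Diego: 7·6 + 4·5 + 5·6 + 9·6 + 5·4 = 166
Hassan: 7·5 + 4·4 + 5·1 + 9·3 + 5·1 = 88
Yuki: 7·4 + 4·3 + 5·2 + 9·4 + 5·3 = 101
Mei: 7·3 + 4·6 + 5·5 + 9·5 + 5·2 = 125
Aisha: 7·1 + 4·2 + 5·3 + 9·2 + 5·6 = 78
Marcus: 7·2 + 4·1 + 5·4 + 9·1 + 5·5 = 72
Diego has the highest Borda score (166).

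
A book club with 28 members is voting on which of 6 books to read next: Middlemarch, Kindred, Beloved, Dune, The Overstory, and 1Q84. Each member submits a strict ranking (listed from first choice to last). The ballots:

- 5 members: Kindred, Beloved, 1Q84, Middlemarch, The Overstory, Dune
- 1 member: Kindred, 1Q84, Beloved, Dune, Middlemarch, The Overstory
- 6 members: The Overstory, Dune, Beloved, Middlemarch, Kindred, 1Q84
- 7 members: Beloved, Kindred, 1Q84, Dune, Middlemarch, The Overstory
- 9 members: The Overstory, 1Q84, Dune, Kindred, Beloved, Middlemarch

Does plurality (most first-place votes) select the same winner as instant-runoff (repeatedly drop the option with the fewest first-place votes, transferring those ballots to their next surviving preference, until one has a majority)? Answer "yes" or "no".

Plurality — first-place votes: Middlemarch 0, Kindred 6, Beloved 7, Dune 0, The Overstory 15, 1Q84 0. Winner: The Overstory.
Instant-runoff — R1 Middlemarch 0, Kindred 6, Beloved 7, Dune 0, The Overstory 15, 1Q84 0 (The Overstory winner). Winner: The Overstory.
The two methods agree.

yes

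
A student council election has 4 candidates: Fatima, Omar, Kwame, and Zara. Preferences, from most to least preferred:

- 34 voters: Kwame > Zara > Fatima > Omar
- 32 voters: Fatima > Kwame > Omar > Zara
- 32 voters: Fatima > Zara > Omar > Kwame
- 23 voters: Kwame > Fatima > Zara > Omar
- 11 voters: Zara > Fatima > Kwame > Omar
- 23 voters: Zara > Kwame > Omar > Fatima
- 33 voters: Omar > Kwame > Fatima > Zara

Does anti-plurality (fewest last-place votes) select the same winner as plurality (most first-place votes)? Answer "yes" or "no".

yes

Anti-plurality — last-place votes: Fatima 23, Omar 68, Kwame 32, Zara 65. Winner: Fatima.
Plurality — first-place votes: Fatima 64, Omar 33, Kwame 57, Zara 34. Winner: Fatima.
The two methods agree.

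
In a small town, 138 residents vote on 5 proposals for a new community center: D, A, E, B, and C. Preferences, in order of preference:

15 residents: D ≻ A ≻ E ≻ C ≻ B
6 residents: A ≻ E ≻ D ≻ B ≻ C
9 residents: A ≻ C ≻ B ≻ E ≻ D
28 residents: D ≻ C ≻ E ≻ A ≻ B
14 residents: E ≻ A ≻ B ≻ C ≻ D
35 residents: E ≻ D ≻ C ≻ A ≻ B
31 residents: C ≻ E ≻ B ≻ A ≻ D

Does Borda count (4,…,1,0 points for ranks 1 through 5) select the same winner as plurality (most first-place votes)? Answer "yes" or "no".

Borda — scores: D 289, A 241, E 402, B 114, C 334. Winner: E.
Plurality — first-place votes: D 43, A 15, E 49, B 0, C 31. Winner: E.
The two methods agree.

yes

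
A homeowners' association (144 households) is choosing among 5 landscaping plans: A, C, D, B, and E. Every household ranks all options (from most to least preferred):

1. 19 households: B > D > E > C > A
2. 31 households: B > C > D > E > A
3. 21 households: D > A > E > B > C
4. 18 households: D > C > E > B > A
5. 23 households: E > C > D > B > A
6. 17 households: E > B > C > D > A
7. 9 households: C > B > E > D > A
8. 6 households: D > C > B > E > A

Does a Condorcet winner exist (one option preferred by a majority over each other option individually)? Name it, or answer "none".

Checking pairwise contests:
C beats A 123–21.
B beats C 88–56.
C beats D 80–64.
E beats B 79–65.
D beats E 95–49.
Every option loses at least one head-to-head, so there is no Condorcet winner.

none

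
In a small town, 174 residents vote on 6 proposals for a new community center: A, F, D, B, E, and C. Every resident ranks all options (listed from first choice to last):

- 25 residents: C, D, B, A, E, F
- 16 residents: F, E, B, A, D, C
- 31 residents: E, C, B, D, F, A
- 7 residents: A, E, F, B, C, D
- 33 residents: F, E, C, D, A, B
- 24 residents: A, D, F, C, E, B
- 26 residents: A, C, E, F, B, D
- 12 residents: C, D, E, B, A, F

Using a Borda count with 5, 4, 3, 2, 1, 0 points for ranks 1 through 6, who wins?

C

A: 25·2 + 16·2 + 31·0 + 7·5 + 33·1 + 24·5 + 26·5 + 12·1 = 412
F: 25·0 + 16·5 + 31·1 + 7·3 + 33·5 + 24·3 + 26·2 + 12·0 = 421
D: 25·4 + 16·1 + 31·2 + 7·0 + 33·2 + 24·4 + 26·0 + 12·4 = 388
B: 25·3 + 16·3 + 31·3 + 7·2 + 33·0 + 24·0 + 26·1 + 12·2 = 280
E: 25·1 + 16·4 + 31·5 + 7·4 + 33·4 + 24·1 + 26·3 + 12·3 = 542
C: 25·5 + 16·0 + 31·4 + 7·1 + 33·3 + 24·2 + 26·4 + 12·5 = 567
C has the highest Borda score (567).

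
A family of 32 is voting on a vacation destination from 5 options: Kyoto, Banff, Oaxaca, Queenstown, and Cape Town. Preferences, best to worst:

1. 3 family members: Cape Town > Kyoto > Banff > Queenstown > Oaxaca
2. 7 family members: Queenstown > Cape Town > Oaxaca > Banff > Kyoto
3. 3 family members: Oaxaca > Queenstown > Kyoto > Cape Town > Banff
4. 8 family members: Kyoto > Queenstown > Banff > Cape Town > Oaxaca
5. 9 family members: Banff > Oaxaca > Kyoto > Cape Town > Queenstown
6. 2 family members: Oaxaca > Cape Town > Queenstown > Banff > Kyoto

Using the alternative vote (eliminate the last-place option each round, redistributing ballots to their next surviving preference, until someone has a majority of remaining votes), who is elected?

Round 1: Kyoto 8, Banff 9, Oaxaca 5, Queenstown 7, Cape Town 3. Eliminate Cape Town.
Round 2: Kyoto 11, Banff 9, Oaxaca 5, Queenstown 7. Eliminate Oaxaca.
Round 3: Kyoto 11, Banff 9, Queenstown 12. Eliminate Banff.
Round 4: Kyoto 20, Queenstown 12. Kyoto has a majority.

Kyoto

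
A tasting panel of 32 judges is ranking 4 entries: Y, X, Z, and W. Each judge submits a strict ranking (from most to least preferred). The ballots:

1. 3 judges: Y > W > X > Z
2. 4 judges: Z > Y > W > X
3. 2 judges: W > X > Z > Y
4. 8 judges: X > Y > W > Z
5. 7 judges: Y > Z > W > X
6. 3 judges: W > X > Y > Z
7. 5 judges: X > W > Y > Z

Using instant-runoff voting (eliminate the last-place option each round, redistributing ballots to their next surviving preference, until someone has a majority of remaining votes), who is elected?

X

Round 1: Y 10, X 13, Z 4, W 5. Eliminate Z.
Round 2: Y 14, X 13, W 5. Eliminate W.
Round 3: Y 14, X 18. X has a majority.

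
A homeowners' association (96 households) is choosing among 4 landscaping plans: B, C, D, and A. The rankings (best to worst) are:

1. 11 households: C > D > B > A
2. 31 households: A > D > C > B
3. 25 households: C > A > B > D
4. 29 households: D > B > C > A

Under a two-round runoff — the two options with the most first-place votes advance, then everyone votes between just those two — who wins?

C

Round 1 first-place votes: B 0, C 36, D 29, A 31.
C and A advance.
Runoff: C is preferred to A by 65 voters; A by 31.
C wins the runoff.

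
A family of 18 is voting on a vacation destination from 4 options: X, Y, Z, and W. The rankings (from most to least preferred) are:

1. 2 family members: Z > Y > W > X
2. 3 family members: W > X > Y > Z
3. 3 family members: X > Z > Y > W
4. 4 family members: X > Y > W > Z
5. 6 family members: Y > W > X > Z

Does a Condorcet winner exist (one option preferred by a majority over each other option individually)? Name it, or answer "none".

none

Checking pairwise contests:
W beats X 11–7.
X beats Y 10–8.
X beats Z 16–2.
Y beats W 15–3.
Every option loses at least one head-to-head, so there is no Condorcet winner.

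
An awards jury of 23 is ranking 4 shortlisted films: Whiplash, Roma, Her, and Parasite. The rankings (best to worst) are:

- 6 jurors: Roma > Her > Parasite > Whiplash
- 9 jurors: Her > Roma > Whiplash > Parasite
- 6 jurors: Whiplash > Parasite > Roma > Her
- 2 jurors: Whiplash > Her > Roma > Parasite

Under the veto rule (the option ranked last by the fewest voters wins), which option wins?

Last-place votes: Whiplash 6, Roma 0, Her 6, Parasite 11.
Roma is ranked last by the fewest voters, so Roma wins.

Roma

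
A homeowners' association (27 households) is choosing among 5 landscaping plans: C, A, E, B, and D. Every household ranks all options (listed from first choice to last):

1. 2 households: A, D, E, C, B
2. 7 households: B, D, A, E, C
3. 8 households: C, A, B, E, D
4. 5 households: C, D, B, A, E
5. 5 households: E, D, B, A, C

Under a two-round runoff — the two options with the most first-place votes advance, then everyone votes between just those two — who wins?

C

Round 1 first-place votes: C 13, A 2, E 5, B 7, D 0.
C and B advance.
Runoff: C is preferred to B by 15 voters; B by 12.
C wins the runoff.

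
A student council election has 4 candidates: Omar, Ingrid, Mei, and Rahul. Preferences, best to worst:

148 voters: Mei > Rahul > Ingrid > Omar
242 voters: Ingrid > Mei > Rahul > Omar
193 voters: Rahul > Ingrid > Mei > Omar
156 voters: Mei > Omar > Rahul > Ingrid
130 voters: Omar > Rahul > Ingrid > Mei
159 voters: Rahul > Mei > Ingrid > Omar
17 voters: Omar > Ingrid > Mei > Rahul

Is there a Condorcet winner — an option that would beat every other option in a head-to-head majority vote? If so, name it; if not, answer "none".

none

Checking pairwise contests:
Ingrid beats Omar 742–303.
Rahul beats Ingrid 786–259.
Ingrid beats Mei 582–463.
Mei beats Rahul 563–482.
Every option loses at least one head-to-head, so there is no Condorcet winner.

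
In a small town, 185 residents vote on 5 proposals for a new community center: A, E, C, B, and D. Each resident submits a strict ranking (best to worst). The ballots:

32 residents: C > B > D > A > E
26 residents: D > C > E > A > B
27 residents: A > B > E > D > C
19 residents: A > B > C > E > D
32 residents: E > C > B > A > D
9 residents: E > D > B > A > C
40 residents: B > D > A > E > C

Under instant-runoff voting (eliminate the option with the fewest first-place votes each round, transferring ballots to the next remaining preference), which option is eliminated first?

Round 1: A 46, E 41, C 32, B 40, D 26. Eliminate D.

D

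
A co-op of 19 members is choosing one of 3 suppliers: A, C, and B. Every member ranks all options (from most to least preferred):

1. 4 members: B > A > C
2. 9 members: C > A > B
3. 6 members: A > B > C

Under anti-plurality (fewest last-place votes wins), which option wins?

A

Last-place votes: A 0, C 10, B 9.
A is ranked last by the fewest voters, so A wins.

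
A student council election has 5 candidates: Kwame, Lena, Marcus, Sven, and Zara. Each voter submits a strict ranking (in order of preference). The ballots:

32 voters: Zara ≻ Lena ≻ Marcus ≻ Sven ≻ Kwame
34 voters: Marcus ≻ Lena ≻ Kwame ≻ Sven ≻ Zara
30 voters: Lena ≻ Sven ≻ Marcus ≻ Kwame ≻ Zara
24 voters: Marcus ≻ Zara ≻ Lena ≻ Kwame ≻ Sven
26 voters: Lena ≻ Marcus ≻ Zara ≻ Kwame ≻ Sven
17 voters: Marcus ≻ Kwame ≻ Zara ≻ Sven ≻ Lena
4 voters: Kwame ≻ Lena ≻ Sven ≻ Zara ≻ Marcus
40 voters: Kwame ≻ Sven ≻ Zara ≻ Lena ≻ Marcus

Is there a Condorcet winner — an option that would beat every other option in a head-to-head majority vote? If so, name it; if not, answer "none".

none

Checking pairwise contests:
Lena beats Kwame 146–61.
Zara beats Lena 113–94.
Lena beats Marcus 132–75.
Kwame beats Sven 145–62.
Kwame beats Zara 125–82.
Every option loses at least one head-to-head, so there is no Condorcet winner.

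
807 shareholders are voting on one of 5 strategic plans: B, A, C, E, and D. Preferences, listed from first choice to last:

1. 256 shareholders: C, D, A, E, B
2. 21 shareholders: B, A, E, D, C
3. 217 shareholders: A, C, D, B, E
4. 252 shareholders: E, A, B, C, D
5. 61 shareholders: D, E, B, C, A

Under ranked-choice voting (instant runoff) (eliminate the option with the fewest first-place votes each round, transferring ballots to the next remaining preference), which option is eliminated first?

B

Round 1: B 21, A 217, C 256, E 252, D 61. Eliminate B.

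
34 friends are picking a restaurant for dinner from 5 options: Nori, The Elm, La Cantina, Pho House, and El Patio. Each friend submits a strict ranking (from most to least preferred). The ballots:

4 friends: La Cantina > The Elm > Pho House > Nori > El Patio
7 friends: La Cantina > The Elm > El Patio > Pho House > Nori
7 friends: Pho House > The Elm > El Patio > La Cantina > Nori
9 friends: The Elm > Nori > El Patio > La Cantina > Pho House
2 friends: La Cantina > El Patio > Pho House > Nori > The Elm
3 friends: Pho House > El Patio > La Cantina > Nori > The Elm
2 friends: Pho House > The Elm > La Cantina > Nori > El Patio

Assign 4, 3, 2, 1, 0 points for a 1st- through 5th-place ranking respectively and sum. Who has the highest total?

The Elm

Nori: 4·1 + 7·0 + 7·0 + 9·3 + 2·1 + 3·1 + 2·1 = 38
The Elm: 4·3 + 7·3 + 7·3 + 9·4 + 2·0 + 3·0 + 2·3 = 96
La Cantina: 4·4 + 7·4 + 7·1 + 9·1 + 2·4 + 3·2 + 2·2 = 78
Pho House: 4·2 + 7·1 + 7·4 + 9·0 + 2·2 + 3·4 + 2·4 = 67
El Patio: 4·0 + 7·2 + 7·2 + 9·2 + 2·3 + 3·3 + 2·0 = 61
The Elm has the highest Borda score (96).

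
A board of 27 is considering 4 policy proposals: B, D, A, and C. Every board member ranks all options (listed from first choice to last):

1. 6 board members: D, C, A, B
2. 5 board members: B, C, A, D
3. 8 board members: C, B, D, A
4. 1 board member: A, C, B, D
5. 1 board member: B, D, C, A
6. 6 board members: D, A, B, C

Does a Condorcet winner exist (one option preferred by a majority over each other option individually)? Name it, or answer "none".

C

C vs B: 15–12 for C.
C vs D: 14–13 for C.
C vs A: 20–7 for C.
C beats every other option head-to-head.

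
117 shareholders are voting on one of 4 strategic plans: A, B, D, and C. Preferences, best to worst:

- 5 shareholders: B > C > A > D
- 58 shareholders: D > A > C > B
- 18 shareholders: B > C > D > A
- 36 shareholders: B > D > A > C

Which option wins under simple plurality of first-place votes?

B

First-place votes: A 0, B 59, D 58, C 0.
B has the most first-place votes.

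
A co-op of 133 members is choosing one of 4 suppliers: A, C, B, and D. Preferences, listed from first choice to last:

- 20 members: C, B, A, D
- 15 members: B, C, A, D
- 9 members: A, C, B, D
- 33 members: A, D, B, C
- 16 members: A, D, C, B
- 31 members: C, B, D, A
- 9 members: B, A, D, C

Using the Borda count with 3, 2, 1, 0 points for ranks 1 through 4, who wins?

A

A: 20·1 + 15·1 + 9·3 + 33·3 + 16·3 + 31·0 + 9·2 = 227
C: 20·3 + 15·2 + 9·2 + 33·0 + 16·1 + 31·3 + 9·0 = 217
B: 20·2 + 15·3 + 9·1 + 33·1 + 16·0 + 31·2 + 9·3 = 216
D: 20·0 + 15·0 + 9·0 + 33·2 + 16·2 + 31·1 + 9·1 = 138
A has the highest Borda score (227).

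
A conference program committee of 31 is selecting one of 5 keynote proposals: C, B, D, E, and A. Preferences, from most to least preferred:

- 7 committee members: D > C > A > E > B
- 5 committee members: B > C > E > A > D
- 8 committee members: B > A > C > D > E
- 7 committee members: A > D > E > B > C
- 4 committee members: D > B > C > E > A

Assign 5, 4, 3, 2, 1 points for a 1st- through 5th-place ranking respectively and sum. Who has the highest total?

D

C: 7·4 + 5·4 + 8·3 + 7·1 + 4·3 = 91
B: 7·1 + 5·5 + 8·5 + 7·2 + 4·4 = 102
D: 7·5 + 5·1 + 8·2 + 7·4 + 4·5 = 104
E: 7·2 + 5·3 + 8·1 + 7·3 + 4·2 = 66
A: 7·3 + 5·2 + 8·4 + 7·5 + 4·1 = 102
D has the highest Borda score (104).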